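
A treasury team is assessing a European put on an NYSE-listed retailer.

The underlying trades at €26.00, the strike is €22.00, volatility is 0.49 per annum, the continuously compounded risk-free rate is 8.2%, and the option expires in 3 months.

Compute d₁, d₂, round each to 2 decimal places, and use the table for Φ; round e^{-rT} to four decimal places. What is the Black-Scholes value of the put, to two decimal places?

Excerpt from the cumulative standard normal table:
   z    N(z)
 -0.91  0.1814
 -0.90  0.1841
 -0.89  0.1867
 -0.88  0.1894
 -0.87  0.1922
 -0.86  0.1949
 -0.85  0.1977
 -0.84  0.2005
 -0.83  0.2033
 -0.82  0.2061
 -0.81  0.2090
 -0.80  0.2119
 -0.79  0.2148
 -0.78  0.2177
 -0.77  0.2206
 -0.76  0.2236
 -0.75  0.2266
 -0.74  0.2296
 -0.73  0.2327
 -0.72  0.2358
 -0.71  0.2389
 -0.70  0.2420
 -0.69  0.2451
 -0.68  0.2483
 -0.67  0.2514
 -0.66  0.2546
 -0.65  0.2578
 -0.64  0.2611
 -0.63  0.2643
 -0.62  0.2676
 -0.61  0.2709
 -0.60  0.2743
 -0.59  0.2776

σ√T = 0.49 × 0.5000 = 0.2450
d₁ = [ln(26/22) + (0.082 + ½·0.49²)·0.25] / (σ√T) = (0.1671 + 0.0505) / 0.2450 = 0.8880 which rounds to 0.89
d₂ = 0.8880 − 0.2450 = 0.6430 which rounds to 0.64
exp(−rT) = exp(−0.082·0.25) = 0.9797
N(−d₂) = N(-0.64) = 0.2611;  N(−d₁) = N(-0.89) = 0.1867
P = 22·0.9797·0.2611 − 26·0.1867 = 5.6276 − 4.8542 = 0.7734

€0.77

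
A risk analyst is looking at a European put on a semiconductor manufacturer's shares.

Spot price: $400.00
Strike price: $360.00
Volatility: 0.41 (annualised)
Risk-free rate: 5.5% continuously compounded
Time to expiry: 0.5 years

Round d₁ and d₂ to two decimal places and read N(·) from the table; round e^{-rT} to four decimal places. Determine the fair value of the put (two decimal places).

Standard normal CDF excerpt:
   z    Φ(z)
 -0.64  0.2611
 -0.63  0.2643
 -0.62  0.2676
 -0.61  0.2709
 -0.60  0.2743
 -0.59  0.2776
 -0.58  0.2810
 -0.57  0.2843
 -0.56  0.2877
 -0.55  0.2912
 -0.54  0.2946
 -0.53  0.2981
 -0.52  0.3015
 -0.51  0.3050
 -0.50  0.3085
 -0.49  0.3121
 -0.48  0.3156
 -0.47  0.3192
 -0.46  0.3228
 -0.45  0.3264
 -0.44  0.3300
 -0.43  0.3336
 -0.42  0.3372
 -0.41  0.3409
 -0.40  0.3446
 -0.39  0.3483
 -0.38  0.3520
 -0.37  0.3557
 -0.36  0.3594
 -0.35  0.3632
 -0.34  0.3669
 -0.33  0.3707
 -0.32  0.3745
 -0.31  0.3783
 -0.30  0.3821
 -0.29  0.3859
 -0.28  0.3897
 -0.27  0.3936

$22.78

σ√T = 0.41·√0.5 = 0.2899
ln(S/K) + (r + σ²/2)T = ln(400/360) + (0.055 + 0.41²/2)·0.5 = 0.1054 + 0.0695 = 0.1749
d₁ = 0.1749 / 0.2899 = 0.6032 → 0.60
d₂ = d₁ − σ√T = 0.6032 − 0.2899 = 0.3133 → 0.31
exp(−rT) = exp(−0.055·0.5) = 0.9729
P = 360·0.9729·N(-0.31) − 400·N(-0.60) = 360·0.9729·0.3783 − 400·0.2743 = 132.4973 − 109.7200 = 22.7773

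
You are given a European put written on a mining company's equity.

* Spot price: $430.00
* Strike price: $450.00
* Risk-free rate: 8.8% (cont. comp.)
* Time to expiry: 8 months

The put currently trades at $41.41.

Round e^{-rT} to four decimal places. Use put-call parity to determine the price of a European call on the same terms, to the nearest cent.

e^(−rT) = e^(−0.088·0.6667) = 0.9430
Put-call parity: C − P = S − K·e^(−rT) = 430 − 450·0.9430 = 430 − 424.3500 = 5.6500
C = P + (C − P) = 41.41 + (5.6500) = 47.0600

$47.06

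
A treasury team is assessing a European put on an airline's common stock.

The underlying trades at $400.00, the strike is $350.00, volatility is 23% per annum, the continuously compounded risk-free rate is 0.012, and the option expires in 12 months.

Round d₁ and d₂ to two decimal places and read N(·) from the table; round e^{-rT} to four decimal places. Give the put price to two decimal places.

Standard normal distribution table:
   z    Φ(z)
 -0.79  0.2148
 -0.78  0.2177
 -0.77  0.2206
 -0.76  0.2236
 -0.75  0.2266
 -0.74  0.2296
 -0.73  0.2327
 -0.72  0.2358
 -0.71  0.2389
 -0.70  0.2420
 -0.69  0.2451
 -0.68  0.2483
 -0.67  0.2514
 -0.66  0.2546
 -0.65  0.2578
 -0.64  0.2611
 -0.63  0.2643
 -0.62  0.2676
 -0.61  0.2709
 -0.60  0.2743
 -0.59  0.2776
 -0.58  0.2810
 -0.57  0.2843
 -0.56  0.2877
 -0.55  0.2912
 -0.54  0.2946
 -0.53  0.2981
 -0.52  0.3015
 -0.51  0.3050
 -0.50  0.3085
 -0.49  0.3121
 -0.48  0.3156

$13.63

σ√T = 0.23·√1 = 0.2300
ln(S/K) + (r + σ²/2)T = ln(400/350) + (0.012 + 0.23²/2)·1 = 0.1335 + 0.0384 = 0.1720
d₁ = 0.1720 / 0.2300 = 0.7477 ≈ 0.75
d₂ = d₁ − σ√T = 0.7477 − 0.2300 = 0.5177 ≈ 0.52
exp(−rT) = exp(−0.012·1) = 0.9881
P = 350·0.9881·N(-0.52) − 400·N(-0.75) = 350·0.9881·0.3015 − 400·0.2266 = 104.2693 − 90.6400 = 13.6293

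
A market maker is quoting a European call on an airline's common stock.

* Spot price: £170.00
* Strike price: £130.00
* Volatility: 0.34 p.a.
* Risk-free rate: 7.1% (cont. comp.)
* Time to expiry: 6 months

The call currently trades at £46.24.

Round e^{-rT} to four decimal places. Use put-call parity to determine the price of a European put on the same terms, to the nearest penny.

e^(−rT) = e^(−0.071·0.5) = 0.9651
Put-call parity: C − P = S − K·e^(−rT) = 170 − 130·0.9651 = 170 − 125.4630 = 44.5370
P = C − (C − P) = 46.24 − (44.5370) = 1.7030

£1.70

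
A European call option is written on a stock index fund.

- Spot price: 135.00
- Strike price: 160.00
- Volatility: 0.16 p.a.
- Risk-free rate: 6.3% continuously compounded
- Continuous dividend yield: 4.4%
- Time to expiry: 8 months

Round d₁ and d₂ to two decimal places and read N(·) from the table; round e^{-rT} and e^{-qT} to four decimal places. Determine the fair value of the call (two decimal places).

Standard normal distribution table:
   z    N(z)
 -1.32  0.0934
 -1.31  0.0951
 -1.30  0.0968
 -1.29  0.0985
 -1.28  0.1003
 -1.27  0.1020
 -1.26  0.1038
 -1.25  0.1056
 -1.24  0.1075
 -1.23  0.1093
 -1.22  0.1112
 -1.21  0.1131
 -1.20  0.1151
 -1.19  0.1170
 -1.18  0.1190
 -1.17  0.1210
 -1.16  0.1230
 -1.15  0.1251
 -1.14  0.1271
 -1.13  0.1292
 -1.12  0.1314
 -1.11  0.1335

σ√T = 0.16 × 0.8165 = 0.1306
d₁ = [ln(135/160) + (0.063 − 0.044 + 0.16²/2)·0.6667] / 0.1306 = [-0.1699 + 0.0212] / 0.1306 = -1.1382 ≈ -1.14
d₂ = d₁ − σ√T = -1.1382 − 0.1306 = -1.2689 ≈ -1.27
e^(−qT) = e^(−0.044·0.6667) = 0.9711;  e^(−rT) = e^(−0.063·0.6667) = 0.9589
C = 135·0.9711·N(-1.14) − 160·0.9589·N(-1.27) = 135·0.9711·0.1271 − 160·0.9589·0.1020 = 16.6626 − 15.6492 = 1.0134

1.01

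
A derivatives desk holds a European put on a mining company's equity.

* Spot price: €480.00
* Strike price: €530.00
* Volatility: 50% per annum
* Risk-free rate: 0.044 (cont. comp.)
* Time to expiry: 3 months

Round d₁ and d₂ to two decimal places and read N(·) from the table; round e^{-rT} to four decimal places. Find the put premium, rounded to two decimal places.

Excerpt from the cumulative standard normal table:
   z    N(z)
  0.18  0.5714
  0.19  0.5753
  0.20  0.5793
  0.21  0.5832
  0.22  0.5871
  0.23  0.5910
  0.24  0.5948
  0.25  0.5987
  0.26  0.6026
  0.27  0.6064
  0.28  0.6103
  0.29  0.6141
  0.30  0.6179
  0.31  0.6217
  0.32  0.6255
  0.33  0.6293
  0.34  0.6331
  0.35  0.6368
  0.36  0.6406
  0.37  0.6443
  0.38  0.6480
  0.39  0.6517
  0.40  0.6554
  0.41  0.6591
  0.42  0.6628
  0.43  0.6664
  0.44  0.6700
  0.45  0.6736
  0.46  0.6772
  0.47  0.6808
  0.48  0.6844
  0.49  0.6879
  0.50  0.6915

σ√T = 0.5·√0.25 = 0.2500
d₁ = [ln(480/530) + (0.044 + 0.5²/2)·0.25] / 0.2500 = [-0.0991 + 0.0422] / 0.2500 = -0.2274 which rounds to -0.23
d₂ = d₁ − σ√T = -0.2274 − 0.2500 = -0.4774 which rounds to -0.48
e^(−rT) = e^(−0.044·0.25) = 0.9891
P = 530·0.9891·N(0.48) − 480·N(0.23) = 530·0.9891·0.6844 − 480·0.5910 = 358.7782 − 283.6800 = 75.0982

€75.10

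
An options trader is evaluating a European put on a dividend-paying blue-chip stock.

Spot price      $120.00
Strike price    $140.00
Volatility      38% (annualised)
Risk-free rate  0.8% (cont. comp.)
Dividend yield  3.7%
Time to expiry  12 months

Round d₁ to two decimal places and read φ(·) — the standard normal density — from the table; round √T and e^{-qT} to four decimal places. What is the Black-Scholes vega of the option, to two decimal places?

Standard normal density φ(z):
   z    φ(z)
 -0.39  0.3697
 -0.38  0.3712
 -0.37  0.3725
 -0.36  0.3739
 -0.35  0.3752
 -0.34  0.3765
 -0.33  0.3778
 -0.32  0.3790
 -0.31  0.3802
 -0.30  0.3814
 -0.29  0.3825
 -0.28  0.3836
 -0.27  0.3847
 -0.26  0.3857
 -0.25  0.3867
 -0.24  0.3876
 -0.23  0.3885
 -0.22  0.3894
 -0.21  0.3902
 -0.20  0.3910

44.23

σ√T = 0.38·√1 = 0.3800
d₁ = [ln(120/140) + (0.008 − 0.037 + 0.38²/2)·1] / 0.3800 = [-0.1542 + 0.0432] / 0.3800 = -0.2920 → -0.29
√T = √1 = 1.0000
φ(d₁) = φ(-0.29) = 0.3825
e^(−qT) = e^(−0.037·1) = 0.9637
vega = S·e^(−qT)·φ(d₁)·√T = 120·0.9637·0.3825·1.0000 = 44.2338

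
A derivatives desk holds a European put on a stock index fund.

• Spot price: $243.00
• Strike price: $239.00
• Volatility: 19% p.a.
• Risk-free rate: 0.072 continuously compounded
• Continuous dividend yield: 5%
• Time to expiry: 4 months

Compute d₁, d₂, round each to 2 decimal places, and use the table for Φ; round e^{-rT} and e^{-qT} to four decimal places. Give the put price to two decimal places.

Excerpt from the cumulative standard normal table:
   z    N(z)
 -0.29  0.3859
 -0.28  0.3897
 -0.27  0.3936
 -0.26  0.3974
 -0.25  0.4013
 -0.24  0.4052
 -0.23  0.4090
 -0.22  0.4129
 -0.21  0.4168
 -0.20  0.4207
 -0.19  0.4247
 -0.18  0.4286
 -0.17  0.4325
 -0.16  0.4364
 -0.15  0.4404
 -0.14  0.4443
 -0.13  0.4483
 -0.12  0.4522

σ√T = 0.19·√0.3333 = 0.1097
d₁ = [ln(243/239) + (0.072 − 0.05 + 0.19²/2)·0.3333] / 0.1097 = [0.0166 + 0.0133] / 0.1097 = 0.2730 which rounds to 0.27
d₂ = d₁ − σ√T = 0.2730 − 0.1097 = 0.1633 which rounds to 0.16
exp(−qT) = exp(−0.05·0.3333) = 0.9835;  exp(−rT) = exp(−0.072·0.3333) = 0.9763
N(−d₂) = N(-0.16) = 0.4364;  N(−d₁) = N(-0.27) = 0.3936
P = 239·0.9763·0.4364 − 243·0.9835·0.3936 = 101.8277 − 94.0667 = 7.7610

$7.76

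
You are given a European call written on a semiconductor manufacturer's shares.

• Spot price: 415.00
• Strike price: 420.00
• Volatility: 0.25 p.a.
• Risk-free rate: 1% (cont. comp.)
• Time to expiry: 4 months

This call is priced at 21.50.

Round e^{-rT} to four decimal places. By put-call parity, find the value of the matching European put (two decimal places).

25.11

e^(−rT) = e^(−0.01·0.3333) = 0.9967
Put-call parity: C − P = S − K·e^(−rT) = 415 − 420·0.9967 = 415 − 418.6140 = -3.6140
P = C − (C − P) = 21.50 − (-3.6140) = 25.1140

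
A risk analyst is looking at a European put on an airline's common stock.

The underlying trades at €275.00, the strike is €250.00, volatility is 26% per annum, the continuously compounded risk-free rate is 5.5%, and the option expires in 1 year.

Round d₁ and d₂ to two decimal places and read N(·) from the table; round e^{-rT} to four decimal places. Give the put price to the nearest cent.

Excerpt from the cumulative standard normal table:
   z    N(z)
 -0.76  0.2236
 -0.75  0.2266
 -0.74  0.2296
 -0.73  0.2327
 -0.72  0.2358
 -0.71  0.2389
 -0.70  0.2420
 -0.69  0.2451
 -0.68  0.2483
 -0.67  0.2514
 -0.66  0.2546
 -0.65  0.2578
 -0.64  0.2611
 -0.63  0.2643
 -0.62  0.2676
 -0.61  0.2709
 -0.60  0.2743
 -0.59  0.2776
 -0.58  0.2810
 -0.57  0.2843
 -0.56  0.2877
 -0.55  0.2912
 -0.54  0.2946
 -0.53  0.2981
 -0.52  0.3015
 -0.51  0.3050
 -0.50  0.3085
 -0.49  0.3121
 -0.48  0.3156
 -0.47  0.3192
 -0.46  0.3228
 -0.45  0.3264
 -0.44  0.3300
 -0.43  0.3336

€11.54

σ√T = 0.26·√1 = 0.2600
d₁ = [ln(275/250) + (0.055 + 0.26²/2)·1] / 0.2600 = [0.0953 + 0.0888] / 0.2600 = 0.7081 ⇒ 0.71
d₂ = d₁ − σ√T = 0.7081 − 0.2600 = 0.4481 ⇒ 0.45
exp(−rT) = exp(−0.055·1) = 0.9465
N(−d₂) = N(-0.45) = 0.3264;  N(−d₁) = N(-0.71) = 0.2389
P = 250·0.9465·0.3264 − 275·0.2389 = 77.2344 − 65.6975 = 11.5369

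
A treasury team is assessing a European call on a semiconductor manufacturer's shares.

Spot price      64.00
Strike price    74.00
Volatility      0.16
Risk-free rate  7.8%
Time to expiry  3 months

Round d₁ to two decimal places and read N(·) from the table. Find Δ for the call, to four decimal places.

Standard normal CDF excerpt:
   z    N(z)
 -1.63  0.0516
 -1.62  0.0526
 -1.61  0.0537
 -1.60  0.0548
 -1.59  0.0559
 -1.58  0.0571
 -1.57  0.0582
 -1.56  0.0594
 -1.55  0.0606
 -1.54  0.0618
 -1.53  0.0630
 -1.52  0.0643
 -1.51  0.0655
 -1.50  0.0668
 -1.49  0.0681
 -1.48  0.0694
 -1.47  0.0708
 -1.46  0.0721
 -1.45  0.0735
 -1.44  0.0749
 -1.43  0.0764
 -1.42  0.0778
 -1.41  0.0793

σ√T = 0.16·√0.25 = 0.0800
d₁ = [ln(64/74) + (0.078 + 0.16²/2)·0.25] / 0.0800 = [-0.1452 + 0.0227] / 0.0800 = -1.5310 ⇒ -1.53
N(d₁) = N(-1.53) = 0.0630
Δ_call = N(d₁) = 0.0630

0.0630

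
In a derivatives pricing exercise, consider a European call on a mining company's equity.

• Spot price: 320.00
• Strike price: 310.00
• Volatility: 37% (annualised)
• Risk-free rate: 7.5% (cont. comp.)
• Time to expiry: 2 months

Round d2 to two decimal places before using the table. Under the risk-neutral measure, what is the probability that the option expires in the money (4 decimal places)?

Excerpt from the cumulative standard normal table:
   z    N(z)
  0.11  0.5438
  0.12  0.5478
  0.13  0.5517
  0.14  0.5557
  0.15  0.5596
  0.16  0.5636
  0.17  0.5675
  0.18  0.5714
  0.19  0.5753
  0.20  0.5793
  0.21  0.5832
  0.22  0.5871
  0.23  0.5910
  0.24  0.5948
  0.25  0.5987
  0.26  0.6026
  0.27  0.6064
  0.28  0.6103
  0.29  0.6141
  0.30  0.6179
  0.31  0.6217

0.5871

σ√T = 0.37 × 0.4082 = 0.1511
d₁ = [ln(320/310) + (0.075 + 0.37²/2)·0.1667] / 0.1511 = [0.0317 + 0.0239] / 0.1511 = 0.3685 ≈ 0.37
d₂ = d₁ − σ√T = 0.3685 − 0.1511 = 0.2174 ≈ 0.22
Pr(exercise) under Q = N(d₂) = 0.5871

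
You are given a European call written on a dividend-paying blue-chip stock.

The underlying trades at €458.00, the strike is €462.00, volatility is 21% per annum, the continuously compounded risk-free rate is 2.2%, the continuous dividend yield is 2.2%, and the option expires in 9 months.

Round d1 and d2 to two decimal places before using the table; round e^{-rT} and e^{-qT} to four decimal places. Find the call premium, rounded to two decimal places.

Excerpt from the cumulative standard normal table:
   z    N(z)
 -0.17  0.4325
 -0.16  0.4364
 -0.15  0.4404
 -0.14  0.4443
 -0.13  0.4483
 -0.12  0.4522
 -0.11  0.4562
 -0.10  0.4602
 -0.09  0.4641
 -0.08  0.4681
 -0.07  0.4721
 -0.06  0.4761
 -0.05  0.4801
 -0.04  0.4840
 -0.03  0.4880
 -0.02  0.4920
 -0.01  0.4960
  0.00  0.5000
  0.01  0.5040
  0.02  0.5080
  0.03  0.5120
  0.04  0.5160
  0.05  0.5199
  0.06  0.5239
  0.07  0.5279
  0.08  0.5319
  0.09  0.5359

σ√T = 0.21 × 0.8660 = 0.1819
d₁ = [ln(458/462) + (0.022 − 0.022 + 0.21²/2)·0.75] / 0.1819 = [-0.0087 + 0.0165] / 0.1819 = 0.0431 ≈ 0.04
d₂ = d₁ − σ√T = 0.0431 − 0.1819 = -0.1387 ≈ -0.14
exp(−qT) = exp(−0.022·0.75) = 0.9836;  exp(−rT) = exp(−0.022·0.75) = 0.9836
N(d₁) = N(0.04) = 0.5160;  N(d₂) = N(-0.14) = 0.4443
C = 458·0.9836·0.5160 − 462·0.9836·0.4443 = 232.4522 − 201.9002 = 30.5520

€30.55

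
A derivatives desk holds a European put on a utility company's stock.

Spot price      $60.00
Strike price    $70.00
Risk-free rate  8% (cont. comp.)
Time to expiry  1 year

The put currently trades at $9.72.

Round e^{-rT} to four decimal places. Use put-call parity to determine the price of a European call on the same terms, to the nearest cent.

exp(−rT) = exp(−0.08·1) = 0.9231
Put-call parity: C − P = S − K·e^(−rT) = 60 − 70·0.9231 = 60 − 64.6170 = -4.6170
C = P + (C − P) = 9.72 + (-4.6170) = 5.1030

$5.10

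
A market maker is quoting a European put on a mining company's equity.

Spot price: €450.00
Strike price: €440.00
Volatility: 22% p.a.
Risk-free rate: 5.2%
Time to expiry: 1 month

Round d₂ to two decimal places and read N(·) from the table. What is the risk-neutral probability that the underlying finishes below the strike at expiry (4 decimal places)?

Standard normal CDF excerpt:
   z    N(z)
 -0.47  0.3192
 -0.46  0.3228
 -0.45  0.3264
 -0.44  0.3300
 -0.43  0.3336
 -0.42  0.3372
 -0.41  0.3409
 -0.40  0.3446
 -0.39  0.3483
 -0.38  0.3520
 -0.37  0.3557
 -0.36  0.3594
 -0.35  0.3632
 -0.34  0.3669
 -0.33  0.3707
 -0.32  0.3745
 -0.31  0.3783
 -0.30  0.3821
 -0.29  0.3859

0.3483

σ√T = 0.22·√0.08333 = 0.0635
d₁ = [ln(450/440) + (0.052 + ½·0.22²)·0.08333] / (σ√T) = (0.0225 + 0.0063) / 0.0635 = 0.4538 → 0.45
d₂ = 0.4538 − 0.0635 = 0.3903 → 0.39
Pr(exercise) under Q = N(−d₂) = N(-0.39) = 0.3483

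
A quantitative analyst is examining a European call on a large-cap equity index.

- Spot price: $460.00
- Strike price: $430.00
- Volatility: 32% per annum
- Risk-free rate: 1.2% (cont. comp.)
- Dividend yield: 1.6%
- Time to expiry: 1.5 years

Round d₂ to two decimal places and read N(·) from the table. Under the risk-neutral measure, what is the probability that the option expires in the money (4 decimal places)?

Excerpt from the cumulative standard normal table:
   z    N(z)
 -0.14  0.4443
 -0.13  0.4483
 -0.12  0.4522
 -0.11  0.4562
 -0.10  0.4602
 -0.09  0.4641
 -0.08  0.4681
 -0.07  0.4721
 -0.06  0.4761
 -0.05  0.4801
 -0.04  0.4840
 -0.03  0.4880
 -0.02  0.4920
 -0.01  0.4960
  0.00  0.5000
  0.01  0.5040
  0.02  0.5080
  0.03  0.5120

0.4840

σ√T = 0.32·√1.5 = 0.3919
ln(S/K) + (r − q + σ²/2)T = ln(460/430) + (0.012 − 0.016 + 0.32²/2)·1.5 = 0.0674 + 0.0708 = 0.1382
d₁ = 0.1382 / 0.3919 = 0.3527 which rounds to 0.35
d₂ = d₁ − σ√T = 0.3527 − 0.3919 = -0.0392 which rounds to -0.04
Risk-neutral Pr[S_T > K] = N(d₂) = N(-0.04) = 0.4840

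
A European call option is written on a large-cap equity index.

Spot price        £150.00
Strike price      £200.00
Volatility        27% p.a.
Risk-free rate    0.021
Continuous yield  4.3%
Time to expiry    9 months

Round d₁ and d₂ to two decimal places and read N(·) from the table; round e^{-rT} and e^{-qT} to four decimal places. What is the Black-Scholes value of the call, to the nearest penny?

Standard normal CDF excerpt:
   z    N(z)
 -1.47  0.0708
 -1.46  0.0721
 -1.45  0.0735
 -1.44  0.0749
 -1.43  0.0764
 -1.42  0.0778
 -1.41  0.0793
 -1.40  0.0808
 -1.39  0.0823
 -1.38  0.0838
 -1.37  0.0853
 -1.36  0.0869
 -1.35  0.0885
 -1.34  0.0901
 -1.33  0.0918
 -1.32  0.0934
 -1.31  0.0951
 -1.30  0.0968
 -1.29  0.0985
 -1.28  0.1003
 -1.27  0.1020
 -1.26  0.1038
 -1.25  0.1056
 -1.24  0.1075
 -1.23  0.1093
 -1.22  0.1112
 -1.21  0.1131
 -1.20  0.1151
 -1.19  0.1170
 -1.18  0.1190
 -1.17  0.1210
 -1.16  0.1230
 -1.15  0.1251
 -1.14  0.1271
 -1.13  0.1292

£1.97

σ√T = 0.27·√0.75 = 0.2338
d₁ = [ln(150/200) + (0.021 − 0.043 + ½·0.27²)·0.75] / (σ√T) = (-0.2877 + 0.0108) / 0.2338 = -1.1840 ≈ -1.18
d₂ = -1.1840 − 0.2338 = -1.4178 ≈ -1.42
exp(−qT) = exp(−0.043·0.75) = 0.9683;  exp(−rT) = exp(−0.021·0.75) = 0.9844
N(d₁) = N(-1.18) = 0.1190;  N(d₂) = N(-1.42) = 0.0778
C = 150·0.9683·0.1190 − 200·0.9844·0.0778 = 17.2842 − 15.3173 = 1.9669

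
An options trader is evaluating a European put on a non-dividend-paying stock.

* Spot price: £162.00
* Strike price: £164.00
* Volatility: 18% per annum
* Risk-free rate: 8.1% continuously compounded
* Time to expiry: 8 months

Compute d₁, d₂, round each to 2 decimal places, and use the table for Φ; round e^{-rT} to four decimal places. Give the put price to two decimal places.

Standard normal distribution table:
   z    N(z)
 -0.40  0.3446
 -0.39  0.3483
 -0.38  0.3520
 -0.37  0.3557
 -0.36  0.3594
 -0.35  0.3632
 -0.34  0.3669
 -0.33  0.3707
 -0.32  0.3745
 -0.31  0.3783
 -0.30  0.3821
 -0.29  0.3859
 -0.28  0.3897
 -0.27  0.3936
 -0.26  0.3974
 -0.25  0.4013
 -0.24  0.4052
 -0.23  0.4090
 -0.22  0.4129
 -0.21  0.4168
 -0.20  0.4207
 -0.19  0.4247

σ√T = 0.18 × 0.8165 = 0.1470
d₁ = [ln(162/164) + (0.081 + 0.18²/2)·0.6667] / 0.1470 = [-0.0123 + 0.0648] / 0.1470 = 0.3574 which rounds to 0.36
d₂ = d₁ − σ√T = 0.3574 − 0.1470 = 0.2105 which rounds to 0.21
e^(−rT) = e^(−0.081·0.6667) = 0.9474
N(−d₂) = N(-0.21) = 0.4168;  N(−d₁) = N(-0.36) = 0.3594
P = 164·0.9474·0.4168 − 162·0.3594 = 64.7597 − 58.2228 = 6.5369

£6.54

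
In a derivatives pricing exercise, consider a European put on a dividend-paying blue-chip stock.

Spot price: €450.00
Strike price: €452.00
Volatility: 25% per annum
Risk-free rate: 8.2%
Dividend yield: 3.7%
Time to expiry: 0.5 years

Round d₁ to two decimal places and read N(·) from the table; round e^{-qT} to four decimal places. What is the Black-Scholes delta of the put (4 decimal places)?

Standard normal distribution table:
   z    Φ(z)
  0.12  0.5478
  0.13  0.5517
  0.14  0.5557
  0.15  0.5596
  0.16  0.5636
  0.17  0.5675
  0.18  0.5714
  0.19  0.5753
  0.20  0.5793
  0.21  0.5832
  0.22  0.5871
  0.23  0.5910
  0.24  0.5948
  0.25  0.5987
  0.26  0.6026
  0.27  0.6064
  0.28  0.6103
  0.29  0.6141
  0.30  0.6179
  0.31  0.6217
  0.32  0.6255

-0.4169

σ√T = 0.25·√0.5 = 0.1768
d₁ = [ln(450/452) + (0.082 − 0.037 + 0.25²/2)·0.5] / 0.1768 = [-0.0044 + 0.0381] / 0.1768 = 0.1906 → 0.19
N(d₁) = N(0.19) = 0.5753
Δ_put = e^(−qT)·(N(d₁) − 1) = 0.9817·(0.5753 − 1) = -0.4169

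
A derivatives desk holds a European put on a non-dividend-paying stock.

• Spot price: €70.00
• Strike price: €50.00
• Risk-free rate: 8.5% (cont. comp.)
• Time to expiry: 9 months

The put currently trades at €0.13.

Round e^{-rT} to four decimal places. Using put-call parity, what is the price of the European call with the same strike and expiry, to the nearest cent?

€23.22

e^(−rT) = e^(−0.085·0.75) = 0.9382
Put-call parity: C − P = S − K·e^(−rT) = 70 − 50·0.9382 = 70 − 46.9100 = 23.0900
C = P + (C − P) = 0.13 + (23.0900) = 23.2200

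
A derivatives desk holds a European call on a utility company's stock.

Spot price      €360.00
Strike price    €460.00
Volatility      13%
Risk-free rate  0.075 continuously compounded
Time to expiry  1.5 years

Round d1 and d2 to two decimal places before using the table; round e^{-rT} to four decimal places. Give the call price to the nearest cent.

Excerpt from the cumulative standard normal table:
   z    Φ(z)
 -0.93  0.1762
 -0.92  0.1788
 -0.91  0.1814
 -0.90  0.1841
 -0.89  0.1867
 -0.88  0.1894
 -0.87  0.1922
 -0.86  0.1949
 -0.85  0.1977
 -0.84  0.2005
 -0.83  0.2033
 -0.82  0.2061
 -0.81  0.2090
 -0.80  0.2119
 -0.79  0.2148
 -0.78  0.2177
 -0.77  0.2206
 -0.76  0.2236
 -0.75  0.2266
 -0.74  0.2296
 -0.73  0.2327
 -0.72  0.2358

€7.01

T = 1.5;  σ√T = 0.1592
d₁ = [ln(360/460) + (0.075 + 0.13²/2)·1.5] / 0.1592 = [-0.2451 + 0.1252] / 0.1592 = -0.7534 ≈ -0.75
d₂ = d₁ − σ√T = -0.7534 − 0.1592 = -0.9126 ≈ -0.91
exp(−rT) = exp(−0.075·1.5) = 0.8936
N(d₁) = N(-0.75) = 0.2266;  N(d₂) = N(-0.91) = 0.1814
C = 360·0.2266 − 460·0.8936·0.1814 = 81.5760 − 74.5656 = 7.0104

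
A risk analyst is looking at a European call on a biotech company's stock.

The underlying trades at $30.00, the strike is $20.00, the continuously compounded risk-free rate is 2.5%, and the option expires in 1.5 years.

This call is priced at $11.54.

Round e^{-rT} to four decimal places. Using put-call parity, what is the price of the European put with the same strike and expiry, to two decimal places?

e^(−rT) = e^(−0.025·1.5) = 0.9632
Put-call parity: C − P = S − K·e^(−rT) = 30 − 20·0.9632 = 30 − 19.2640 = 10.7360
P = C − (C − P) = 11.54 − (10.7360) = 0.8040

$0.80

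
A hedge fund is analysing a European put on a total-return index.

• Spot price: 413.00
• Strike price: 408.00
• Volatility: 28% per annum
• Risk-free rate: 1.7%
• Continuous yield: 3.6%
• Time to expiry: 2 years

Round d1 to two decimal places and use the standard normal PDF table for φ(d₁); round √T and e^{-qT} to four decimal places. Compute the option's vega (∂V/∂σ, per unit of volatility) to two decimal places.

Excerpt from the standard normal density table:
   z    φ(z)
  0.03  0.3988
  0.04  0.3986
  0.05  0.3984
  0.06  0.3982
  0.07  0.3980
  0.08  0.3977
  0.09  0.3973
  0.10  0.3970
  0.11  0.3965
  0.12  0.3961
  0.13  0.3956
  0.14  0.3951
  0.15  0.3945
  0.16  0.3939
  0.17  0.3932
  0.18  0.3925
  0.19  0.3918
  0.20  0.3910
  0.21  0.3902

215.00

σ√T = 0.28 × 1.4142 = 0.3960
ln(S/K) + (r − q + σ²/2)T = ln(413/408) + (0.017 − 0.036 + 0.28²/2)·2 = 0.0122 + 0.0404 = 0.0526
d₁ = 0.0526 / 0.3960 = 0.1328 ⇒ 0.13
√T = √2 = 1.4142
φ(d₁) = φ(0.13) = 0.3956
exp(−qT) = exp(−0.036·2) = 0.9305
vega = S·exp(−qT)·φ(d₁)·√T = 413·0.9305·0.3956·1.4142 = 214.9976
(The call has the same vega.)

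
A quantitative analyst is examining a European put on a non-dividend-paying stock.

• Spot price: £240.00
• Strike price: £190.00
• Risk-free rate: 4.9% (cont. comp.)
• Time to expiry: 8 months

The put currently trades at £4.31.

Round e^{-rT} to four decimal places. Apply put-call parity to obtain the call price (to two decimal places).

exp(−rT) = exp(−0.049·0.6667) = 0.9679
Put-call parity: C − P = S − K·e^(−rT) = 240 − 190·0.9679 = 240 − 183.9010 = 56.0990
C = P + (C − P) = 4.31 + (56.0990) = 60.4090

£60.41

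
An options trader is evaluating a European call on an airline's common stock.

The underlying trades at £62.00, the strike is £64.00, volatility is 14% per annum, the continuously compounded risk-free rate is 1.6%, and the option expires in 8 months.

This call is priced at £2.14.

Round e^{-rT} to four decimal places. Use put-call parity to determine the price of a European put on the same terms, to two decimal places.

£3.46

exp(−rT) = exp(−0.016·0.6667) = 0.9894
Put-call parity: C − P = S − K·e^(−rT) = 62 − 64·0.9894 = 62 − 63.3216 = -1.3216
P = C − (C − P) = 2.14 − (-1.3216) = 3.4616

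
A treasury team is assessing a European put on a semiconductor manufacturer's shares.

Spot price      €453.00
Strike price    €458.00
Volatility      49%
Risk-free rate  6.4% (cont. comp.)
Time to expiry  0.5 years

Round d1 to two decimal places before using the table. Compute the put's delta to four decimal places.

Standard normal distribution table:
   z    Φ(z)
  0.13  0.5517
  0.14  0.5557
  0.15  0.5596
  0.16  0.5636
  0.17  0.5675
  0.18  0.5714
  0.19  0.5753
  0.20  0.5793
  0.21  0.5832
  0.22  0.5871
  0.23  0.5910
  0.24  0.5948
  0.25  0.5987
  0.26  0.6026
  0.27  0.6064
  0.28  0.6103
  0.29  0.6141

-0.4090

T = 0.5;  σ√T = 0.3465
d₁ = [ln(453/458) + (0.064 + 0.49²/2)·0.5] / 0.3465 = [-0.0110 + 0.0920] / 0.3465 = 0.2339 → 0.23
N(d₁) = N(0.23) = 0.5910
Δ_put = N(d₁) − 1 = 0.5910 − 1 = -0.4090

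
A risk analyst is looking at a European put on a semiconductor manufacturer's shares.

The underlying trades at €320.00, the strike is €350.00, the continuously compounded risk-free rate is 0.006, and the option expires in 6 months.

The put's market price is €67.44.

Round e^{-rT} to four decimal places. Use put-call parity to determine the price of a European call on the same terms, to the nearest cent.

e^(−rT) = e^(−0.006·0.5) = 0.9970
Put-call parity: C − P = S − K·e^(−rT) = 320 − 350·0.9970 = 320 − 348.9500 = -28.9500
C = P + (C − P) = 67.44 + (-28.9500) = 38.4900

€38.49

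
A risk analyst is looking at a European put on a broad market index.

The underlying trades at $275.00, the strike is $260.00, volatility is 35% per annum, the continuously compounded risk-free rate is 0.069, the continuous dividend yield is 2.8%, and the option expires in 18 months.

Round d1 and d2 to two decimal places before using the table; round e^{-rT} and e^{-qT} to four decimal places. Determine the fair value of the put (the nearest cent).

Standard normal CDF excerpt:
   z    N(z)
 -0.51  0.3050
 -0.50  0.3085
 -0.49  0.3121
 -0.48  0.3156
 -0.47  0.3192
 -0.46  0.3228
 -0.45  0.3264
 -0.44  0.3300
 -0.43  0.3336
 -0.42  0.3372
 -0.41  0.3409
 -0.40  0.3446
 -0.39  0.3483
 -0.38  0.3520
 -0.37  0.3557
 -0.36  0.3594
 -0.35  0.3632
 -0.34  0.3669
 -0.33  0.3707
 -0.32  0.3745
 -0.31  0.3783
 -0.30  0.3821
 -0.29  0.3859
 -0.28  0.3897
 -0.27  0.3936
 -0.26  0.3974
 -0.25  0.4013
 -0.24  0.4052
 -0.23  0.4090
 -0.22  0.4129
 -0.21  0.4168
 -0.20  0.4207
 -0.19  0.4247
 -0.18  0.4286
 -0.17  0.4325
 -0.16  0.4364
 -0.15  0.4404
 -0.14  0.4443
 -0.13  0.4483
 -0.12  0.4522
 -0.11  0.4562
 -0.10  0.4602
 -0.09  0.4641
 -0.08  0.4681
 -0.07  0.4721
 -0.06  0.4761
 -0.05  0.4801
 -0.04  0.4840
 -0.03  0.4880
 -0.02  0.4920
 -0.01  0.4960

$29.32

T = 1.5;  σ√T = 0.4287
ln(S/K) + (r − q + σ²/2)T = ln(275/260) + (0.069 − 0.028 + 0.35²/2)·1.5 = 0.0561 + 0.1534 = 0.2095
d₁ = 0.2095 / 0.4287 = 0.4886 ⇒ 0.49
d₂ = d₁ − σ√T = 0.4886 − 0.4287 = 0.0600 ⇒ 0.06
e^(−qT) = e^(−0.028·1.5) = 0.9589;  e^(−rT) = e^(−0.069·1.5) = 0.9017
N(−d₂) = N(-0.06) = 0.4761;  N(−d₁) = N(-0.49) = 0.3121
P = 260·0.9017·0.4761 − 275·0.9589·0.3121 = 111.6178 − 82.3000 = 29.3178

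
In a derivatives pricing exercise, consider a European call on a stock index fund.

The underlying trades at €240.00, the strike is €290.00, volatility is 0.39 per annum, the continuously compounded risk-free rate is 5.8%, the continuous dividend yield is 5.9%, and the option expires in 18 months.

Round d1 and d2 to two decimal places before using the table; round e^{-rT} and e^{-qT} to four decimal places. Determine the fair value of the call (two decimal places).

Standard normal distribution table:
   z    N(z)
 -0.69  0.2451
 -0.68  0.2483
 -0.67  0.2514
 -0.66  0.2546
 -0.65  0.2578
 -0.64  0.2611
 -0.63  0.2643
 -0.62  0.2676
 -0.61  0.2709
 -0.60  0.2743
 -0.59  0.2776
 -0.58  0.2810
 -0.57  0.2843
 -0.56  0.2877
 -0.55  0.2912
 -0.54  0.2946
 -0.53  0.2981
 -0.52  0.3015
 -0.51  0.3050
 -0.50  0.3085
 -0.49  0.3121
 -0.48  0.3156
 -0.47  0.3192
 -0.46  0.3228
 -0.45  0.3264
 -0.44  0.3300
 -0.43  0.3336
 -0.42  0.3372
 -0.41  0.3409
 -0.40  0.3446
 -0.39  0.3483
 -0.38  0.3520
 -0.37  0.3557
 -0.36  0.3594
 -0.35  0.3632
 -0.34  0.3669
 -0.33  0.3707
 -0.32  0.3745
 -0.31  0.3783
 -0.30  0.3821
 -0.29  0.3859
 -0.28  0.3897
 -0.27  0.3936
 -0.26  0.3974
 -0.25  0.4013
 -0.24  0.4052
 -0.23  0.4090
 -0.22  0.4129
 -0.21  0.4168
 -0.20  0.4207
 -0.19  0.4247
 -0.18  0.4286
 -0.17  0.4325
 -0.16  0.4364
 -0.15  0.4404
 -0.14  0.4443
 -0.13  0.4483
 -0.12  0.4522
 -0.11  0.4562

σ√T = 0.39 × 1.2247 = 0.4777
ln(S/K) + (r − q + σ²/2)T = ln(240/290) + (0.058 − 0.059 + 0.39²/2)·1.5 = -0.1892 + 0.1126 = -0.0767
d₁ = -0.0767 / 0.4777 = -0.1605 ⇒ -0.16
d₂ = d₁ − σ√T = -0.1605 − 0.4777 = -0.6382 ⇒ -0.64
exp(−qT) = exp(−0.059·1.5) = 0.9153;  exp(−rT) = exp(−0.058·1.5) = 0.9167
N(d₁) = N(-0.16) = 0.4364;  N(d₂) = N(-0.64) = 0.2611
C = 240·0.9153·0.4364 − 290·0.9167·0.2611 = 95.8649 − 69.4116 = 26.4533

€26.45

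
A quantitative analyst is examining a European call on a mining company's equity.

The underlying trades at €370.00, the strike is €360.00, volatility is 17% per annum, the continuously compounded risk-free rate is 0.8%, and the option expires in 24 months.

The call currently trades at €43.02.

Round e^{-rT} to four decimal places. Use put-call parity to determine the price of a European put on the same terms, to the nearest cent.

€27.30

e^(−rT) = e^(−0.008·2) = 0.9841
Put-call parity: C − P = S − K·e^(−rT) = 370 − 360·0.9841 = 370 − 354.2760 = 15.7240
P = C − (C − P) = 43.02 − (15.7240) = 27.2960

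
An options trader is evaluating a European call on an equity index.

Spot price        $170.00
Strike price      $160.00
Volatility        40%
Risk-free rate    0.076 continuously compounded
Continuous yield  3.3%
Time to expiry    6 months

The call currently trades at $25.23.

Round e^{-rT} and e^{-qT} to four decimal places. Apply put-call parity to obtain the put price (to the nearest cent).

exp(−qT) = exp(−0.033·0.5) = 0.9836;  exp(−rT) = exp(−0.076·0.5) = 0.9627
Put-call parity: C − P = S·e^(−qT) − K·e^(−rT) = 170·0.9836 − 160·0.9627 = 167.2120 − 154.0320 = 13.1800
P = C − (C − P) = 25.23 − (13.1800) = 12.0500

$12.05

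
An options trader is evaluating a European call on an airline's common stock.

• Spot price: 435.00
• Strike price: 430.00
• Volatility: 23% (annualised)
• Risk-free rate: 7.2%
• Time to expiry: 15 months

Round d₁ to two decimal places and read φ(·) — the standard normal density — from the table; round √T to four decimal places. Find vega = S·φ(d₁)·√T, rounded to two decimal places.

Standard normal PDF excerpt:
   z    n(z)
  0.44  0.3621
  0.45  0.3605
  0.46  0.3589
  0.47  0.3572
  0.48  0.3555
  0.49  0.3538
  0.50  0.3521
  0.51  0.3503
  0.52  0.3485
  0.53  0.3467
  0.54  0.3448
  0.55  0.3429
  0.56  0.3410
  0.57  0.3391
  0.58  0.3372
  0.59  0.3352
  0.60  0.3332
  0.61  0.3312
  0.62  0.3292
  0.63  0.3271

169.49

T = 1.25;  σ√T = 0.2571
d₁ = [ln(435/430) + (0.072 + ½·0.23²)·1.25] / (σ√T) = (0.0116 + 0.1231) / 0.2571 = 0.5235 which rounds to 0.52
√T = √1.25 = 1.1180
φ(d₁) = φ(0.52) = 0.3485
vega = S·φ(d₁)·√T = 435·0.3485·1.1180 = 169.4860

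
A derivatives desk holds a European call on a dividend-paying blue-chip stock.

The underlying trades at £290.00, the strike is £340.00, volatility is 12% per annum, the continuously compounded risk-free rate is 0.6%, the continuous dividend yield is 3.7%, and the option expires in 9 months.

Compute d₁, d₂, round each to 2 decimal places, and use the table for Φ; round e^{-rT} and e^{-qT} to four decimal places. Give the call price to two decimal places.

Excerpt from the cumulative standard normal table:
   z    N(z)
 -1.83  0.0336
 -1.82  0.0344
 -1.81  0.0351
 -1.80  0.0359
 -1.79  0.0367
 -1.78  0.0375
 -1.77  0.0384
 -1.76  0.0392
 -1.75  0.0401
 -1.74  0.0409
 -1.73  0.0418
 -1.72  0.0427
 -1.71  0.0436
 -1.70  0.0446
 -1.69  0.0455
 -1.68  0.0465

σ√T = 0.12·√0.75 = 0.1039
d₁ = [ln(290/340) + (0.006 − 0.037 + 0.12²/2)·0.75] / 0.1039 = [-0.1591 − 0.0179] / 0.1039 = -1.7024 ⇒ -1.70
d₂ = d₁ − σ√T = -1.7024 − 0.1039 = -1.8063 ⇒ -1.81
e^(−qT) = e^(−0.037·0.75) = 0.9726;  e^(−rT) = e^(−0.006·0.75) = 0.9955
C = 290·0.9726·N(-1.70) − 340·0.9955·N(-1.81) = 290·0.9726·0.0446 − 340·0.9955·0.0351 = 12.5796 − 11.8803 = 0.6993

£0.70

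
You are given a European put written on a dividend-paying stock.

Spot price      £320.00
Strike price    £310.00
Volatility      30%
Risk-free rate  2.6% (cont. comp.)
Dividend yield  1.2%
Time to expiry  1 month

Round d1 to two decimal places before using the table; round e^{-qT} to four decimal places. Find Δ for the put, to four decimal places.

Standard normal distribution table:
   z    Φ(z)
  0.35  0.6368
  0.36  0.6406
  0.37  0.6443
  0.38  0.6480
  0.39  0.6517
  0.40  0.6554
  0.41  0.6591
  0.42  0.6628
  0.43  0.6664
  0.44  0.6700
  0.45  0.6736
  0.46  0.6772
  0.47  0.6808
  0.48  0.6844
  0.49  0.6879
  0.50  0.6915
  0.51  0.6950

-0.3369

σ√T = 0.3 × 0.2887 = 0.0866
d₁ = [ln(320/310) + (0.026 − 0.012 + 0.3²/2)·0.08333] / 0.0866 = [0.0317 + 0.0049] / 0.0866 = 0.4234 ⇒ 0.42
N(d₁) = N(0.42) = 0.6628
Δ_put = exp(−qT)·(N(d₁) − 1) = 0.9990·(0.6628 − 1) = -0.3369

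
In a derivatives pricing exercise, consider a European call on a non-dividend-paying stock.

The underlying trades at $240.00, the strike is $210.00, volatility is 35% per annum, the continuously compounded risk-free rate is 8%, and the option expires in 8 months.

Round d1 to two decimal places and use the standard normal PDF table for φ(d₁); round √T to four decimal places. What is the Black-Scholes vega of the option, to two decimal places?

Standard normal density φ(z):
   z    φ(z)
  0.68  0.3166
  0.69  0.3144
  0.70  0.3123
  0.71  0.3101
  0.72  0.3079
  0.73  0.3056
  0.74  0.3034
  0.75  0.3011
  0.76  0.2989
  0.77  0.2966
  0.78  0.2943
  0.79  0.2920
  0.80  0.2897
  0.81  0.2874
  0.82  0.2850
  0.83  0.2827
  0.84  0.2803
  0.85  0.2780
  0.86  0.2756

σ√T = 0.35·√0.6667 = 0.2858
d₁ = [ln(240/210) + (0.08 + 0.35²/2)·0.6667] / 0.2858 = [0.1335 + 0.0942] / 0.2858 = 0.7968 → 0.80
√T = √0.6667 = 0.8165
φ(d₁) = φ(0.80) = 0.2897
vega = S·φ(d₁)·√T = 240·0.2897·0.8165 = 56.7696
(Call and put vega coincide under Black-Scholes.)

56.77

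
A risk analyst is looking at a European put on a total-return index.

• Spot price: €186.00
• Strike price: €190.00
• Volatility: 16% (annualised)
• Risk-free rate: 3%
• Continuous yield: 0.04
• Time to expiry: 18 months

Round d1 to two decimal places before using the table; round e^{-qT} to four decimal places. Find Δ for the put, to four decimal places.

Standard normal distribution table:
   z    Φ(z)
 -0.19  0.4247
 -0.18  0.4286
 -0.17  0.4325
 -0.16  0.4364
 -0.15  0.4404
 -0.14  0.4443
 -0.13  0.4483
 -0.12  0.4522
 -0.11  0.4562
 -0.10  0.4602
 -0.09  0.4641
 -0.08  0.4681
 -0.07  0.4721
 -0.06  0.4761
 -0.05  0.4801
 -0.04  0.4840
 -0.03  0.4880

-0.5047

T = 1.5;  σ√T = 0.1960
d₁ = [ln(186/190) + (0.03 − 0.04 + 0.16²/2)·1.5] / 0.1960 = [-0.0213 + 0.0042] / 0.1960 = -0.0871 ≈ -0.09
N(d₁) = N(-0.09) = 0.4641
Δ_put = e^(−qT)·(N(d₁) − 1) = 0.9418·(0.4641 − 1) = -0.5047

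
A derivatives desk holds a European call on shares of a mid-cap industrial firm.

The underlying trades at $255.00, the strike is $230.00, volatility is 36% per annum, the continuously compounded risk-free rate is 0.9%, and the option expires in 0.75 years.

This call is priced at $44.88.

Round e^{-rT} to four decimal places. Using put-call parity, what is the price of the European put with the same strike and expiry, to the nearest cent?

$18.34

e^(−rT) = e^(−0.009·0.75) = 0.9933
Put-call parity: C − P = S − K·e^(−rT) = 255 − 230·0.9933 = 255 − 228.4590 = 26.5410
P = C − (C − P) = 44.88 − (26.5410) = 18.3390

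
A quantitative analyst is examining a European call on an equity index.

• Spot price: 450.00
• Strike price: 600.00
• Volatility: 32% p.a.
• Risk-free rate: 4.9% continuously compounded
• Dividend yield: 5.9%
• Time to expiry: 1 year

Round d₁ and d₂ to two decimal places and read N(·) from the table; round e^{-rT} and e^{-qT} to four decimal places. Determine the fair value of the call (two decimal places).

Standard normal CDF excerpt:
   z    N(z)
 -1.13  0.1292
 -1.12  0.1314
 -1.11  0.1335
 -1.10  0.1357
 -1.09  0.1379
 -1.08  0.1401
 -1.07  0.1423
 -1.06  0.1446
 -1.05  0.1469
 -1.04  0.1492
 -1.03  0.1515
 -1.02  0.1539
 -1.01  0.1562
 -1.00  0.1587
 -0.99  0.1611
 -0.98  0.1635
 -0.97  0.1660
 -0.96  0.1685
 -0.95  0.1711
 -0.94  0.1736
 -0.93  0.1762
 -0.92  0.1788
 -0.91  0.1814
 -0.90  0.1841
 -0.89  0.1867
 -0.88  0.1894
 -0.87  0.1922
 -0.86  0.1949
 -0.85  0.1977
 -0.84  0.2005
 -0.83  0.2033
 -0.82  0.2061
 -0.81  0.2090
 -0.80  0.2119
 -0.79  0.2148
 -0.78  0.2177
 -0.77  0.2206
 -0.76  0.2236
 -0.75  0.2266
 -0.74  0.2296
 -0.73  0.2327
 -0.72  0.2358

T = 1;  σ√T = 0.3200
d₁ = [ln(450/600) + (0.049 − 0.059 + ½·0.32²)·1] / (σ√T) = (-0.2877 + 0.0412) / 0.3200 = -0.7703 → -0.77
d₂ = -0.7703 − 0.3200 = -1.0903 → -1.09
exp(−qT) = exp(−0.059·1) = 0.9427;  exp(−rT) = exp(−0.049·1) = 0.9522
N(d₁) = N(-0.77) = 0.2206;  N(d₂) = N(-1.09) = 0.1379
C = 450·0.9427·0.2206 − 600·0.9522·0.1379 = 93.5818 − 78.7850 = 14.7968

14.80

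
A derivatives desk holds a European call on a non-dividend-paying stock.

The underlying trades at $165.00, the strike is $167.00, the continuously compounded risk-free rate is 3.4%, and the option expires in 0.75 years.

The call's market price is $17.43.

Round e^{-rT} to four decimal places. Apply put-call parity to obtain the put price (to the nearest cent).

$15.22

e^(−rT) = e^(−0.034·0.75) = 0.9748
Put-call parity: C − P = S − K·e^(−rT) = 165 − 167·0.9748 = 165 − 162.7916 = 2.2084
P = C − (C − P) = 17.43 − (2.2084) = 15.2216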